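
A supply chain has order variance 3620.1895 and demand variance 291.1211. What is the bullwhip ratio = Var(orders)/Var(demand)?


BW = 3620.1895 / 291.1211 = 12.4353

12.4353


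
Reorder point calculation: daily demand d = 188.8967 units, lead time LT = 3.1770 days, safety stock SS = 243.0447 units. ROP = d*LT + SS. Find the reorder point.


d*LT = 188.8967 * 3.1770 = 600.1248
ROP = 600.1248 + 243.0447 = 843.1695

843.1695 units


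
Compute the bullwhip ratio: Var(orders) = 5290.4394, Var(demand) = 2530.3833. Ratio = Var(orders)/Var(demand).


BW = 5290.4394 / 2530.3833 = 2.0908

2.0908


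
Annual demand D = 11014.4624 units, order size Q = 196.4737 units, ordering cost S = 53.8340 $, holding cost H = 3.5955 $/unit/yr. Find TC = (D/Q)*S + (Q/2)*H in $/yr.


Ordering cost = D*S/Q = 3017.9743
Holding cost = Q*H/2 = 353.2106
TC = 3017.9743 + 353.2106 = 3371.1849

3371.1849 $/yr


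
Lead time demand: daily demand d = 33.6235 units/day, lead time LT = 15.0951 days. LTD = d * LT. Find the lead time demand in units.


LTD = 33.6235 * 15.0951 = 507.5501

507.5501 units


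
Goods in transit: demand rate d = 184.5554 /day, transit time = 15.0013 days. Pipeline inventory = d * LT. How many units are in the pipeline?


Pipeline = 184.5554 * 15.0013 = 2768.5709

2768.5709 units


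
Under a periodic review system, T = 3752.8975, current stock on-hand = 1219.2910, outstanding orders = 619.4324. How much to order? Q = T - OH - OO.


Inventory position = OH + OO = 1219.2910 + 619.4324 = 1838.7234
Q = 3752.8975 - 1838.7234 = 1914.1741

1914.1741 units


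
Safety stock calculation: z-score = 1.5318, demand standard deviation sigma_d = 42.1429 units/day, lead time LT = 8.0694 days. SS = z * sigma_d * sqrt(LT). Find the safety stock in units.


sqrt(LT) = sqrt(8.0694) = 2.8407
SS = 1.5318 * 42.1429 * 2.8407 = 183.3779

183.3779 units


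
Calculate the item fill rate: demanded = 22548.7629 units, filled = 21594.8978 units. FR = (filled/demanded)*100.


FR = 21594.8978 / 22548.7629 * 100 = 95.7698

95.7698%


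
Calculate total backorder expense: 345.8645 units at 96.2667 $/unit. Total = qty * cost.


Total = 345.8645 * 96.2667 = 33295.2341

33295.2341 $


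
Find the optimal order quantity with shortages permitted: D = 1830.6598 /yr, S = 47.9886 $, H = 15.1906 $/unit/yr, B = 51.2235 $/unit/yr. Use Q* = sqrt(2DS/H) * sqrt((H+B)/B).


sqrt(2DS/H) = 107.5475
sqrt((H+B)/B) = 1.1387
Q* = 107.5475 * 1.1387 = 122.4605

122.4605 units


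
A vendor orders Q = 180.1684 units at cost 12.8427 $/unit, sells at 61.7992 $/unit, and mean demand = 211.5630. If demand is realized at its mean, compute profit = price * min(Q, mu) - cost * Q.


Sales at mu = min(180.1684, 211.5630) = 180.1684
Revenue = 61.7992 * 180.1684 = 11134.2630
Total cost = 12.8427 * 180.1684 = 2313.8487
Profit = 11134.2630 - 2313.8487 = 8820.4143

8820.4143 $


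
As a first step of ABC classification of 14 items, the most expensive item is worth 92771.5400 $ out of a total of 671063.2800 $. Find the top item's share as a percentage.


Top item = 92771.5400
Total = 671063.2800
Percentage = 92771.5400 / 671063.2800 * 100 = 13.8246

13.8246%


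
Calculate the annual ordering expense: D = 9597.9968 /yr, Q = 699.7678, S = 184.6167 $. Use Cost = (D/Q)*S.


Number of orders = D/Q = 13.7160
Cost = 13.7160 * 184.6167 = 2532.1978

2532.1978 $/yr


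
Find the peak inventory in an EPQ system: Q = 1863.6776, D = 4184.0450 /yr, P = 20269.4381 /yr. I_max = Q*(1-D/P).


D/P = 0.2064
1 - D/P = 0.7936
I_max = 1863.6776 * 0.7936 = 1478.9747

1478.9747 units


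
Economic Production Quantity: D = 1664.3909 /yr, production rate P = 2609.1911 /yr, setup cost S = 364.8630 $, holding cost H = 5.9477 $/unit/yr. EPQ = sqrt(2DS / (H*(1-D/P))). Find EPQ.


1 - D/P = 1 - 0.6379 = 0.3621
H*(1-D/P) = 2.1537
2DS = 1214549.3139
EPQ = sqrt(563938.8446) = 750.9586

750.9586 units


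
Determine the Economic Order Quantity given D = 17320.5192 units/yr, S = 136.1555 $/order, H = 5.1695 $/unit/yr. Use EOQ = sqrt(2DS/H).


2*D*S = 2 * 17320.5192 * 136.1555 = 4716567.9039
2*D*S/H = 912383.7709
EOQ = sqrt(912383.7709) = 955.1878

955.1878 units


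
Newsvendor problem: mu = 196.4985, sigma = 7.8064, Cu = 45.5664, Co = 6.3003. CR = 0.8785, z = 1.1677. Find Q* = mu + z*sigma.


CR = Cu/(Cu+Co) = 45.5664/(45.5664+6.3003) = 0.8785
z = 1.1677
Q* = 196.4985 + 1.1677 * 7.8064 = 205.6140

205.6140 units


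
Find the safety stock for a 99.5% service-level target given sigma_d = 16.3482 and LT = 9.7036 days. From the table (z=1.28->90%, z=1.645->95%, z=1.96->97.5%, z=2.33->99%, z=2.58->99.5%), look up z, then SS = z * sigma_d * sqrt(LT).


From the table, SL = 99.5% corresponds to z = 2.58
sqrt(LT) = sqrt(9.7036) = 3.1151
SS = 2.58 * 16.3482 * 3.1151 = 131.3881

131.3881 units


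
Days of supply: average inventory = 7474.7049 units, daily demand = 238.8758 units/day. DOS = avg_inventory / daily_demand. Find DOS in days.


DOS = 7474.7049 / 238.8758 = 31.2912

31.2912 days


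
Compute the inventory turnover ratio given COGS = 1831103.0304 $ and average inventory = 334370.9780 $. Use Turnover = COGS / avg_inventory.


Turnover = 1831103.0304 / 334370.9780 = 5.4763

5.4763


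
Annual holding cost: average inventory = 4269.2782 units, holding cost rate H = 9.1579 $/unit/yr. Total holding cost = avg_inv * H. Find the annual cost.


Cost = 4269.2782 * 9.1579 = 39097.6228

39097.6228 $/yr


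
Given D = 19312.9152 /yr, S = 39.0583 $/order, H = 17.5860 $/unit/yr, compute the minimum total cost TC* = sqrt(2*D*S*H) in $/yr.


2*D*S*H = 26531281.9488
TC* = sqrt(26531281.9488) = 5150.8525

5150.8525 $/yr


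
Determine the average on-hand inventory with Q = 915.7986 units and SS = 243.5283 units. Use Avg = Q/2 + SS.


Q/2 = 457.8993
Avg = 457.8993 + 243.5283 = 701.4276

701.4276 units


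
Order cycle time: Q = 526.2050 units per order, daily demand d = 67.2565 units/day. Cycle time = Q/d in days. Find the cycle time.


Cycle = 526.2050 / 67.2565 = 7.8239

7.8239 days


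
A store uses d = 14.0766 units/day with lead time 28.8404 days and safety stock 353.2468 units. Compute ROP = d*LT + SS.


d*LT = 14.0766 * 28.8404 = 405.9748
ROP = 405.9748 + 353.2468 = 759.2216

759.2216 units


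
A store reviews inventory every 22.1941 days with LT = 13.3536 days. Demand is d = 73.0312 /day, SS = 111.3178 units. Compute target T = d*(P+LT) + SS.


P + LT = 35.5477
d*(P+LT) = 73.0312 * 35.5477 = 2596.0912
T = 2596.0912 + 111.3178 = 2707.4090

2707.4090 units


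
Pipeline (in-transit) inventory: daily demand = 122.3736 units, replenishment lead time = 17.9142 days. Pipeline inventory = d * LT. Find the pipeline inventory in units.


Pipeline = 122.3736 * 17.9142 = 2192.2251

2192.2251 units


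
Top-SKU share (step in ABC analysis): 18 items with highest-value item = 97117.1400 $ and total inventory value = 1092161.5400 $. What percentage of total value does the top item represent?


Top item = 97117.1400
Total = 1092161.5400
Percentage = 97117.1400 / 1092161.5400 * 100 = 8.8922

8.8922%


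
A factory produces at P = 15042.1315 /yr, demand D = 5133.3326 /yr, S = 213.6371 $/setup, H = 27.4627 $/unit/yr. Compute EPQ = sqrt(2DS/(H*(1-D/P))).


1 - D/P = 1 - 0.3413 = 0.6587
H*(1-D/P) = 18.0907
2DS = 2193340.5800
EPQ = sqrt(121241.4740) = 348.1975

348.1975 units


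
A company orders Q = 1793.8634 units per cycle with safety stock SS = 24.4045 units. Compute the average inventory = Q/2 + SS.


Q/2 = 896.9317
Avg = 896.9317 + 24.4045 = 921.3362

921.3362 units


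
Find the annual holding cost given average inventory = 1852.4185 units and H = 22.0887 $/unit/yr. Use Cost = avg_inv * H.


Cost = 1852.4185 * 22.0887 = 40917.5165

40917.5165 $/yr


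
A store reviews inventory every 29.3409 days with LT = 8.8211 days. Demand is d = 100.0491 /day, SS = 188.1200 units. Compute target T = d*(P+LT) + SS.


P + LT = 38.1620
d*(P+LT) = 100.0491 * 38.1620 = 3818.0738
T = 3818.0738 + 188.1200 = 4006.1938

4006.1938 units


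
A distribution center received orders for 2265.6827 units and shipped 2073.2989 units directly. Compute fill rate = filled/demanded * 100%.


FR = 2073.2989 / 2265.6827 * 100 = 91.5088

91.5088%


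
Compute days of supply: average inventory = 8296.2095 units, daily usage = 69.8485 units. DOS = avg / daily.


DOS = 8296.2095 / 69.8485 = 118.7743

118.7743 days


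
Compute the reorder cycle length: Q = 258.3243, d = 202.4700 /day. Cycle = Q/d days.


Cycle = 258.3243 / 202.4700 = 1.2759

1.2759 days


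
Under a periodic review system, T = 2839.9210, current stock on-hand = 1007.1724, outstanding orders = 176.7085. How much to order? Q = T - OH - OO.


Inventory position = OH + OO = 1007.1724 + 176.7085 = 1183.8809
Q = 2839.9210 - 1183.8809 = 1656.0401

1656.0401 units


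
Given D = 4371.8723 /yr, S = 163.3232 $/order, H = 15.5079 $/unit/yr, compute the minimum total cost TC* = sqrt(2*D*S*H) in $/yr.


2*D*S*H = 22146155.0400
TC* = sqrt(22146155.0400) = 4705.9701

4705.9701 $/yr


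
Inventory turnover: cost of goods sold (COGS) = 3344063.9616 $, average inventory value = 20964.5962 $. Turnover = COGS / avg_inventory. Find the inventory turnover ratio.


Turnover = 3344063.9616 / 20964.5962 = 159.5101

159.5101


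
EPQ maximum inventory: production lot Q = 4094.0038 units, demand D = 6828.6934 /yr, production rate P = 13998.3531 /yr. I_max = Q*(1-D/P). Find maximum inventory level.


D/P = 0.4878
1 - D/P = 0.5122
I_max = 4094.0038 * 0.5122 = 2096.8620

2096.8620 units


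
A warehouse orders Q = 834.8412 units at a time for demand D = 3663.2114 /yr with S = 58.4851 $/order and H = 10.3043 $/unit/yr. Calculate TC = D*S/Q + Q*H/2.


Ordering cost = D*S/Q = 256.6276
Holding cost = Q*H/2 = 4301.2271
TC = 256.6276 + 4301.2271 = 4557.8547

4557.8547 $/yr


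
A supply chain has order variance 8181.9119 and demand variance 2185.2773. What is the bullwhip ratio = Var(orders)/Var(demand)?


BW = 8181.9119 / 2185.2773 = 3.7441

3.7441


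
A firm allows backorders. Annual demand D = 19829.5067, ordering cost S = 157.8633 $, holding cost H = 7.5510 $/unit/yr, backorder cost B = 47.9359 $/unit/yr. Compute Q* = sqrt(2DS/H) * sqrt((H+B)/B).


sqrt(2DS/H) = 910.5615
sqrt((H+B)/B) = 1.0759
Q* = 910.5615 * 1.0759 = 979.6571

979.6571 units


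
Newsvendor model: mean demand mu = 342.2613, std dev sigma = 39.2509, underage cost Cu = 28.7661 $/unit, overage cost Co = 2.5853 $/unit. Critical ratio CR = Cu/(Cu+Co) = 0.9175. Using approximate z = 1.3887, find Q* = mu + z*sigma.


CR = Cu/(Cu+Co) = 28.7661/(28.7661+2.5853) = 0.9175
z = 1.3887
Q* = 342.2613 + 1.3887 * 39.2509 = 396.7690

396.7690 units


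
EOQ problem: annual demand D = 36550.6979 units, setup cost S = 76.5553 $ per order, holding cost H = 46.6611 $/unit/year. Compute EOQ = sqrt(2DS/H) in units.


2*D*S = 2 * 36550.6979 * 76.5553 = 5596299.2859
2*D*S/H = 119935.0055
EOQ = sqrt(119935.0055) = 346.3163

346.3163 units


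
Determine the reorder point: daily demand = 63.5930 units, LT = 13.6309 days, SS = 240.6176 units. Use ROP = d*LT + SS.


d*LT = 63.5930 * 13.6309 = 866.8298
ROP = 866.8298 + 240.6176 = 1107.4474

1107.4474 units


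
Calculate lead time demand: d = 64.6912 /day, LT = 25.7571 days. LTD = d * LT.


LTD = 64.6912 * 25.7571 = 1666.2577

1666.2577 units


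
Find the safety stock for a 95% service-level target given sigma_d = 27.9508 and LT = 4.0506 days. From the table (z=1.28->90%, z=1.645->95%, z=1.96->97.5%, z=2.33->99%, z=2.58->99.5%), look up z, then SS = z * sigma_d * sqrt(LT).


From the table, SL = 95% corresponds to z = 1.645
sqrt(LT) = sqrt(4.0506) = 2.0126
SS = 1.645 * 27.9508 * 2.0126 = 92.5379

92.5379 units


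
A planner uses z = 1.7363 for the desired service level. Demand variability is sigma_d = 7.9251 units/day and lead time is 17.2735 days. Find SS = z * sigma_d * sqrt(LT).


sqrt(LT) = sqrt(17.2735) = 4.1561
SS = 1.7363 * 7.9251 * 4.1561 = 57.1899

57.1899 units


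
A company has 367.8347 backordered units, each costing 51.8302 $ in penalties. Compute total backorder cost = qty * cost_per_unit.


Total = 367.8347 * 51.8302 = 19064.9461

19064.9461 $


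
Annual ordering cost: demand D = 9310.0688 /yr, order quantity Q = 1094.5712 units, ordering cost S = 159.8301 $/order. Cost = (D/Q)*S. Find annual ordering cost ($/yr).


Number of orders = D/Q = 8.5057
Cost = 8.5057 * 159.8301 = 1359.4632

1359.4632 $/yr


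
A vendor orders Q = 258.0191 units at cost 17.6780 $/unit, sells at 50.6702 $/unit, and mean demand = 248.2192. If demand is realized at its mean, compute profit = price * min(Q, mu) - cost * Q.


Sales at mu = min(258.0191, 248.2192) = 248.2192
Revenue = 50.6702 * 248.2192 = 12577.3165
Total cost = 17.6780 * 258.0191 = 4561.2616
Profit = 12577.3165 - 4561.2616 = 8016.0549

8016.0549 $


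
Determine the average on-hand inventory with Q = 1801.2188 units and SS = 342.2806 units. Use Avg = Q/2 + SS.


Q/2 = 900.6094
Avg = 900.6094 + 342.2806 = 1242.8900

1242.8900 units


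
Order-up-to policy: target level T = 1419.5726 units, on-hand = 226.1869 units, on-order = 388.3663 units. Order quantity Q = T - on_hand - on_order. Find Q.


Inventory position = OH + OO = 226.1869 + 388.3663 = 614.5532
Q = 1419.5726 - 614.5532 = 805.0194

805.0194 units


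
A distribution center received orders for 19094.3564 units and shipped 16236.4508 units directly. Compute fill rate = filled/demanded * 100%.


FR = 16236.4508 / 19094.3564 * 100 = 85.0327

85.0327%


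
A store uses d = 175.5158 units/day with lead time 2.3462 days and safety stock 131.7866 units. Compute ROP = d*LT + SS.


d*LT = 175.5158 * 2.3462 = 411.7952
ROP = 411.7952 + 131.7866 = 543.5818

543.5818 units


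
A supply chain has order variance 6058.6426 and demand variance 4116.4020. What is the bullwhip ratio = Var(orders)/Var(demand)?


BW = 6058.6426 / 4116.4020 = 1.4718

1.4718


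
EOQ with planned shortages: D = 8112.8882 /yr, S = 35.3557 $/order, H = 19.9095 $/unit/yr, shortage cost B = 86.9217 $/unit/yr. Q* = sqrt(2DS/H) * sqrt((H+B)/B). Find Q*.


sqrt(2DS/H) = 169.7471
sqrt((H+B)/B) = 1.1086
Q* = 169.7471 * 1.1086 = 188.1860

188.1860 units


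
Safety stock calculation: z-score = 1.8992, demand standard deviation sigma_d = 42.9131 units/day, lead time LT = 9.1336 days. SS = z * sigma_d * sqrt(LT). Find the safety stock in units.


sqrt(LT) = sqrt(9.1336) = 3.0222
SS = 1.8992 * 42.9131 * 3.0222 = 246.3097

246.3097 units


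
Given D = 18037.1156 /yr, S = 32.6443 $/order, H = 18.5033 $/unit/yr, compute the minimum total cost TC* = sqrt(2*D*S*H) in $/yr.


2*D*S*H = 21789819.6124
TC* = sqrt(21789819.6124) = 4667.9567

4667.9567 $/yr


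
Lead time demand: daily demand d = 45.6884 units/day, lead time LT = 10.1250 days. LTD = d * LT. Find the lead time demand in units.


LTD = 45.6884 * 10.1250 = 462.5951

462.5951 units


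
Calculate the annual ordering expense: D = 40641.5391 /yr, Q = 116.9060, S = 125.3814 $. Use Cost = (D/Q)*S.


Number of orders = D/Q = 347.6429
Cost = 347.6429 * 125.3814 = 43587.9516

43587.9516 $/yr


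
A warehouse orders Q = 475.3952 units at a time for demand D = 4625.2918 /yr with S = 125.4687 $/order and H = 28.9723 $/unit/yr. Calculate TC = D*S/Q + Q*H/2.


Ordering cost = D*S/Q = 1220.7304
Holding cost = Q*H/2 = 6886.6462
TC = 1220.7304 + 6886.6462 = 8107.3765

8107.3765 $/yr


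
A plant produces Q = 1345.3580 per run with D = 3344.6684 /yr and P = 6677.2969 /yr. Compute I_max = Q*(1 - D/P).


D/P = 0.5009
1 - D/P = 0.4991
I_max = 1345.3580 * 0.4991 = 671.4661

671.4661 units


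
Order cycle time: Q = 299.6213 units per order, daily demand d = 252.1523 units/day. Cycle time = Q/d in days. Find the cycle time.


Cycle = 299.6213 / 252.1523 = 1.1883

1.1883 days


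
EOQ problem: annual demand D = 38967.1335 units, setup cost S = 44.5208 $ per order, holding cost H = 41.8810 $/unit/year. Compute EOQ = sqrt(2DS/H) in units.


2*D*S = 2 * 38967.1335 * 44.5208 = 3469695.9143
2*D*S/H = 82846.5393
EOQ = sqrt(82846.5393) = 287.8307

287.8307 units


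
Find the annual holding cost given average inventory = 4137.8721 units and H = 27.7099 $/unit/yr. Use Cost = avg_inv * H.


Cost = 4137.8721 * 27.7099 = 114660.0221

114660.0221 $/yr


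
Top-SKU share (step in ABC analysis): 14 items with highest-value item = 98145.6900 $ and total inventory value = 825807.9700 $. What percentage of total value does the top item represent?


Top item = 98145.6900
Total = 825807.9700
Percentage = 98145.6900 / 825807.9700 * 100 = 11.8848

11.8848%


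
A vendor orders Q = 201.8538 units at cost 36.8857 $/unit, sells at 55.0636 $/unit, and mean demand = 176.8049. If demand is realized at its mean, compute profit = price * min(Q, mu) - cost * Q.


Sales at mu = min(201.8538, 176.8049) = 176.8049
Revenue = 55.0636 * 176.8049 = 9735.5143
Total cost = 36.8857 * 201.8538 = 7445.5187
Profit = 9735.5143 - 7445.5187 = 2289.9956

2289.9956 $


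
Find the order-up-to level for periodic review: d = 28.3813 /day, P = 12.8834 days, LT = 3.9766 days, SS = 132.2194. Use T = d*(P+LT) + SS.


P + LT = 16.8600
d*(P+LT) = 28.3813 * 16.8600 = 478.5087
T = 478.5087 + 132.2194 = 610.7281

610.7281 units


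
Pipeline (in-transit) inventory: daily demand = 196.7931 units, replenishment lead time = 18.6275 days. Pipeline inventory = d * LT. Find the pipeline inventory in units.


Pipeline = 196.7931 * 18.6275 = 3665.7635

3665.7635 units


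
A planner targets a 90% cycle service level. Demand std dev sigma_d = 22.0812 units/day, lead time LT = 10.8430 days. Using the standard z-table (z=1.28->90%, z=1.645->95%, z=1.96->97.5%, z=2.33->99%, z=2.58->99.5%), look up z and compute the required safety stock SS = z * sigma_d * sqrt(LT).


From the table, SL = 90% corresponds to z = 1.28
sqrt(LT) = sqrt(10.8430) = 3.2929
SS = 1.28 * 22.0812 * 3.2929 = 93.0695

93.0695 units


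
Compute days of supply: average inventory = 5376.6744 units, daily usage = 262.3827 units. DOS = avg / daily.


DOS = 5376.6744 / 262.3827 = 20.4917

20.4917 days


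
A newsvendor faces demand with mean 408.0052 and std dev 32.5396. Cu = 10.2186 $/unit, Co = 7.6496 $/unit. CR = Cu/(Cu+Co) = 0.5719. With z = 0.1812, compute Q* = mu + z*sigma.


CR = Cu/(Cu+Co) = 10.2186/(10.2186+7.6496) = 0.5719
z = 0.1812
Q* = 408.0052 + 0.1812 * 32.5396 = 413.9014

413.9014 units


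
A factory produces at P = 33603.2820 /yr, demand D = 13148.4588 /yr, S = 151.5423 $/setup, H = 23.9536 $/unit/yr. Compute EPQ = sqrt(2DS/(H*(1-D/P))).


1 - D/P = 1 - 0.3913 = 0.6087
H*(1-D/P) = 14.5809
2DS = 3985095.3760
EPQ = sqrt(273308.9750) = 522.7896

522.7896 units


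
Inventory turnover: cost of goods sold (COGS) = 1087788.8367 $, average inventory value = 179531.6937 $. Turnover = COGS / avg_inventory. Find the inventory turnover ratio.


Turnover = 1087788.8367 / 179531.6937 = 6.0590

6.0590


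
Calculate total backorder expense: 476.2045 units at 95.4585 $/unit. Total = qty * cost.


Total = 476.2045 * 95.4585 = 45457.7673

45457.7673 $


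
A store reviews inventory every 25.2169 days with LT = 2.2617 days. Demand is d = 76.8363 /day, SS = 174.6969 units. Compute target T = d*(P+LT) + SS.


P + LT = 27.4786
d*(P+LT) = 76.8363 * 27.4786 = 2111.3540
T = 2111.3540 + 174.6969 = 2286.0509

2286.0509 units


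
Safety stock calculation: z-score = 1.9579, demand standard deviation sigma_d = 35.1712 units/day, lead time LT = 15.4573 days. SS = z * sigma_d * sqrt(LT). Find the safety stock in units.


sqrt(LT) = sqrt(15.4573) = 3.9316
SS = 1.9579 * 35.1712 * 3.9316 = 270.7351

270.7351 units


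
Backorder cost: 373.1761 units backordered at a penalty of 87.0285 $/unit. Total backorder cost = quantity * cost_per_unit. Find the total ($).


Total = 373.1761 * 87.0285 = 32476.9562

32476.9562 $


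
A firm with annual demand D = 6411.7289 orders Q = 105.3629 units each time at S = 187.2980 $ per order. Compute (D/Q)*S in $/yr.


Number of orders = D/Q = 60.8538
Cost = 60.8538 * 187.2980 = 11397.7880

11397.7880 $/yr


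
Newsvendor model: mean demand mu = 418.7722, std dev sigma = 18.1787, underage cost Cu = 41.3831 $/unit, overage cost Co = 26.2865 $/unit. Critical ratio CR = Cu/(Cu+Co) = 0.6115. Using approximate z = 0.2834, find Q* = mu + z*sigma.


CR = Cu/(Cu+Co) = 41.3831/(41.3831+26.2865) = 0.6115
z = 0.2834
Q* = 418.7722 + 0.2834 * 18.1787 = 423.9240

423.9240 units


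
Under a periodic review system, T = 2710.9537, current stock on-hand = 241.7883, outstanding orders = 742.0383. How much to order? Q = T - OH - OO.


Inventory position = OH + OO = 241.7883 + 742.0383 = 983.8266
Q = 2710.9537 - 983.8266 = 1727.1271

1727.1271 units


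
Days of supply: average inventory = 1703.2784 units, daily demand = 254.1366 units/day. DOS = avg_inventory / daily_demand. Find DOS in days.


DOS = 1703.2784 / 254.1366 = 6.7022

6.7022 days


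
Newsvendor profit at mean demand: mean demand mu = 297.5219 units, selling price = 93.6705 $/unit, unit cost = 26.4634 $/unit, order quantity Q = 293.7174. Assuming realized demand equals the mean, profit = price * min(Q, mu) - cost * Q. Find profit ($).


Sales at mu = min(293.7174, 297.5219) = 293.7174
Revenue = 93.6705 * 293.7174 = 27512.6557
Total cost = 26.4634 * 293.7174 = 7772.7610
Profit = 27512.6557 - 7772.7610 = 19739.8947

19739.8947 $


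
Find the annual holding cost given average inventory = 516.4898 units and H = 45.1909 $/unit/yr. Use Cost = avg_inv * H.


Cost = 516.4898 * 45.1909 = 23340.6389

23340.6389 $/yr


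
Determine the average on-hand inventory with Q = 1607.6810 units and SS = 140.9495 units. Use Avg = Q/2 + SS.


Q/2 = 803.8405
Avg = 803.8405 + 140.9495 = 944.7900

944.7900 units


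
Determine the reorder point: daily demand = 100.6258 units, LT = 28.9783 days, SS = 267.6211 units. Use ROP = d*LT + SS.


d*LT = 100.6258 * 28.9783 = 2915.9646
ROP = 2915.9646 + 267.6211 = 3183.5857

3183.5857 units


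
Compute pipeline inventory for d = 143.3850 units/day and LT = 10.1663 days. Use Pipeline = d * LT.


Pipeline = 143.3850 * 10.1663 = 1457.6949

1457.6949 units


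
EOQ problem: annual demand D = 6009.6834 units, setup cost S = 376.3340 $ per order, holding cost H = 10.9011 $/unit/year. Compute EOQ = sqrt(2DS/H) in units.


2*D*S = 2 * 6009.6834 * 376.3340 = 4523296.3853
2*D*S/H = 414939.4451
EOQ = sqrt(414939.4451) = 644.1579

644.1579 units


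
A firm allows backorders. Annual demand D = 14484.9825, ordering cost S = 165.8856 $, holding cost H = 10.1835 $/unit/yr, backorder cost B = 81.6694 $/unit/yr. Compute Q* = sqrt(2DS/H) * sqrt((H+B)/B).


sqrt(2DS/H) = 686.9574
sqrt((H+B)/B) = 1.0605
Q* = 686.9574 * 1.0605 = 728.5285

728.5285 units


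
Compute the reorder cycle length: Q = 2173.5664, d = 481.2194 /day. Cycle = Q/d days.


Cycle = 2173.5664 / 481.2194 = 4.5168

4.5168 days


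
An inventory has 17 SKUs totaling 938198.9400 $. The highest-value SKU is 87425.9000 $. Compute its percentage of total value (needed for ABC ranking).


Top item = 87425.9000
Total = 938198.9400
Percentage = 87425.9000 / 938198.9400 * 100 = 9.3185

9.3185%


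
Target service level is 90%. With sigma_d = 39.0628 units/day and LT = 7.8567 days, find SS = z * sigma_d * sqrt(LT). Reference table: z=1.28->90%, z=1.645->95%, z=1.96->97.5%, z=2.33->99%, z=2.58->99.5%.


From the table, SL = 90% corresponds to z = 1.28
sqrt(LT) = sqrt(7.8567) = 2.8030
SS = 1.28 * 39.0628 * 2.8030 = 140.1501

140.1501 units


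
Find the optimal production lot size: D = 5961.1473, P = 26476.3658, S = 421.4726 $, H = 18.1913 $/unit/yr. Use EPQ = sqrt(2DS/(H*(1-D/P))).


1 - D/P = 1 - 0.2251 = 0.7749
H*(1-D/P) = 14.0955
2DS = 5024920.5030
EPQ = sqrt(356490.2736) = 597.0681

597.0681 units


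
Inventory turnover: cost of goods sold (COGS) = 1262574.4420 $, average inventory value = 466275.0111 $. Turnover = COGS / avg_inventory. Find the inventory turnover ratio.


Turnover = 1262574.4420 / 466275.0111 = 2.7078

2.7078


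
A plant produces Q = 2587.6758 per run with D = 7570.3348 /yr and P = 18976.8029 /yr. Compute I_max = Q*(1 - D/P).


D/P = 0.3989
1 - D/P = 0.6011
I_max = 2587.6758 * 0.6011 = 1555.3854

1555.3854 units


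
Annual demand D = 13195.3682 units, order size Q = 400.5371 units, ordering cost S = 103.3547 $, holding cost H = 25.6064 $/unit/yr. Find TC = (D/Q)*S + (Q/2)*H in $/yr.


Ordering cost = D*S/Q = 3404.9363
Holding cost = Q*H/2 = 5128.1566
TC = 3404.9363 + 5128.1566 = 8533.0929

8533.0929 $/yr


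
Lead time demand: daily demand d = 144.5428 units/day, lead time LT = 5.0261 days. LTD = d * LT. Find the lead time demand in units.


LTD = 144.5428 * 5.0261 = 726.4866

726.4866 units


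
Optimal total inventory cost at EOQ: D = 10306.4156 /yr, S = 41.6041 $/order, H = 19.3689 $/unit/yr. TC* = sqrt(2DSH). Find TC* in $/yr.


2*D*S*H = 16610348.1514
TC* = sqrt(16610348.1514) = 4075.5795

4075.5795 $/yr


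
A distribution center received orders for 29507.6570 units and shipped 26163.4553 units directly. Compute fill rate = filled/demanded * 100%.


FR = 26163.4553 / 29507.6570 * 100 = 88.6667

88.6667%


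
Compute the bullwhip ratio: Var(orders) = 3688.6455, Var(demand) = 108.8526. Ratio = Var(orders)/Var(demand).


BW = 3688.6455 / 108.8526 = 33.8866

33.8866


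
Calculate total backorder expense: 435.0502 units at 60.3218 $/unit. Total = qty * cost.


Total = 435.0502 * 60.3218 = 26243.0112

26243.0112 $


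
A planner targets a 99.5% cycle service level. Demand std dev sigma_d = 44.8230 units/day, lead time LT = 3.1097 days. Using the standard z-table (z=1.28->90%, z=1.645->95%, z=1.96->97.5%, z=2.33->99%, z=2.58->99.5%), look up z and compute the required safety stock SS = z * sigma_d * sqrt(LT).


From the table, SL = 99.5% corresponds to z = 2.58
sqrt(LT) = sqrt(3.1097) = 1.7634
SS = 2.58 * 44.8230 * 1.7634 = 203.9294

203.9294 units


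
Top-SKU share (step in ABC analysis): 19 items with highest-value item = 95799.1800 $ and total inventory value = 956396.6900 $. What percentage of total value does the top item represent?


Top item = 95799.1800
Total = 956396.6900
Percentage = 95799.1800 / 956396.6900 * 100 = 10.0167

10.0167%


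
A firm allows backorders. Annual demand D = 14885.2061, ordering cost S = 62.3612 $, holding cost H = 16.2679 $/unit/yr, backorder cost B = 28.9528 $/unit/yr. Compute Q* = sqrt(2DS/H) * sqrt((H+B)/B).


sqrt(2DS/H) = 337.8189
sqrt((H+B)/B) = 1.2498
Q* = 337.8189 * 1.2498 = 422.1893

422.1893 units


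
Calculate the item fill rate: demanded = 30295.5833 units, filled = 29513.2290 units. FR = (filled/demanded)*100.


FR = 29513.2290 / 30295.5833 * 100 = 97.4176

97.4176%


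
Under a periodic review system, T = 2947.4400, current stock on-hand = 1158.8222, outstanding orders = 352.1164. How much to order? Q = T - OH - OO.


Inventory position = OH + OO = 1158.8222 + 352.1164 = 1510.9386
Q = 2947.4400 - 1510.9386 = 1436.5014

1436.5014 units


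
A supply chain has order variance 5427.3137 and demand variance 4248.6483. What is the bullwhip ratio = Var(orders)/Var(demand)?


BW = 5427.3137 / 4248.6483 = 1.2774

1.2774


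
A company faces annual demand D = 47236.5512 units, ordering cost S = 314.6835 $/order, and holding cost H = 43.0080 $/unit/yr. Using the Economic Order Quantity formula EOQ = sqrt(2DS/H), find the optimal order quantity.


2*D*S = 2 * 47236.5512 * 314.6835 = 29729126.5191
2*D*S/H = 691246.4313
EOQ = sqrt(691246.4313) = 831.4123

831.4123 units


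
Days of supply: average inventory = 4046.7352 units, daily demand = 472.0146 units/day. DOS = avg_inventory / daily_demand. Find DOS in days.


DOS = 4046.7352 / 472.0146 = 8.5733

8.5733 days


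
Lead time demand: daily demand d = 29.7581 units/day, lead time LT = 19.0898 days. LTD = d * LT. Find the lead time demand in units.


LTD = 29.7581 * 19.0898 = 568.0762

568.0762 units


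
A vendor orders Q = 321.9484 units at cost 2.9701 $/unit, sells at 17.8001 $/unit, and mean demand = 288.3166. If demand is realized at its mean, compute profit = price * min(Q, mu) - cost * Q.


Sales at mu = min(321.9484, 288.3166) = 288.3166
Revenue = 17.8001 * 288.3166 = 5132.0643
Total cost = 2.9701 * 321.9484 = 956.2189
Profit = 5132.0643 - 956.2189 = 4175.8454

4175.8454 $


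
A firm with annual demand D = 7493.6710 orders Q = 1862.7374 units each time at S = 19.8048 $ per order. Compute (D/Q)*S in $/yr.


Number of orders = D/Q = 4.0229
Cost = 4.0229 * 19.8048 = 79.6734

79.6734 $/yr


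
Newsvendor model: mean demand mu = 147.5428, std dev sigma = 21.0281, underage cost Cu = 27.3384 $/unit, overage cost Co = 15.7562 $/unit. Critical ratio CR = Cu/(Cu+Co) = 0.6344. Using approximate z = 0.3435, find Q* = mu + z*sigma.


CR = Cu/(Cu+Co) = 27.3384/(27.3384+15.7562) = 0.6344
z = 0.3435
Q* = 147.5428 + 0.3435 * 21.0281 = 154.7660

154.7660 units


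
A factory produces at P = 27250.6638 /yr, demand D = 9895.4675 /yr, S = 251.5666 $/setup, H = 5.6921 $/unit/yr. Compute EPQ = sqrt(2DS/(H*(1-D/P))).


1 - D/P = 1 - 0.3631 = 0.6369
H*(1-D/P) = 3.6251
2DS = 4978738.2288
EPQ = sqrt(1373391.4104) = 1171.9178

1171.9178 units


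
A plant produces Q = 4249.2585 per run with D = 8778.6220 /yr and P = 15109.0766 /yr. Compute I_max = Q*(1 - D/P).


D/P = 0.5810
1 - D/P = 0.4190
I_max = 4249.2585 * 0.4190 = 1780.3694

1780.3694 units


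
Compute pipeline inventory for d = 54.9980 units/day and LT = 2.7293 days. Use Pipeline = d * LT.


Pipeline = 54.9980 * 2.7293 = 150.1060

150.1060 units


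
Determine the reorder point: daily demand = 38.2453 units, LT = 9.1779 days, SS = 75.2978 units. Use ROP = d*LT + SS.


d*LT = 38.2453 * 9.1779 = 351.0115
ROP = 351.0115 + 75.2978 = 426.3093

426.3093 units


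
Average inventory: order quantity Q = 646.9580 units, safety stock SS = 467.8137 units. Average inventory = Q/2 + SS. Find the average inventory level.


Q/2 = 323.4790
Avg = 323.4790 + 467.8137 = 791.2927

791.2927 units


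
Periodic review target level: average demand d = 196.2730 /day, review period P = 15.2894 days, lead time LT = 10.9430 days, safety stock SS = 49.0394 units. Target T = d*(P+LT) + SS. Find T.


P + LT = 26.2324
d*(P+LT) = 196.2730 * 26.2324 = 5148.7118
T = 5148.7118 + 49.0394 = 5197.7512

5197.7512 units


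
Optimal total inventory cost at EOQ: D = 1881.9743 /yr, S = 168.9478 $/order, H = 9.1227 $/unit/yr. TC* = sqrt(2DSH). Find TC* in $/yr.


2*D*S*H = 5801223.7770
TC* = sqrt(5801223.7770) = 2408.5730

2408.5730 $/yr


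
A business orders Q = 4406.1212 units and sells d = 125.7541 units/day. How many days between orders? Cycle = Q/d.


Cycle = 4406.1212 / 125.7541 = 35.0376

35.0376 days


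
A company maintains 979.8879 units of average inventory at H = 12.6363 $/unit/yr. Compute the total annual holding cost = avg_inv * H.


Cost = 979.8879 * 12.6363 = 12382.1575

12382.1575 $/yr


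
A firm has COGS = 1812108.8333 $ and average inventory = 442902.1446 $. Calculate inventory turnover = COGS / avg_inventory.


Turnover = 1812108.8333 / 442902.1446 = 4.0914

4.0914


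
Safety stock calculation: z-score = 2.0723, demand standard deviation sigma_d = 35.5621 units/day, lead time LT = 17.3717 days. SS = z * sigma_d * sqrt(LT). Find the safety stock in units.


sqrt(LT) = sqrt(17.3717) = 4.1679
SS = 2.0723 * 35.5621 * 4.1679 = 307.1575

307.1575 units


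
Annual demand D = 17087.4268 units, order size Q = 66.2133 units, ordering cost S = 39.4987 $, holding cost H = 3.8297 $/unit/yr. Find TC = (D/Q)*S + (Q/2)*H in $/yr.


Ordering cost = D*S/Q = 10193.2866
Holding cost = Q*H/2 = 126.7885
TC = 10193.2866 + 126.7885 = 10320.0752

10320.0752 $/yr


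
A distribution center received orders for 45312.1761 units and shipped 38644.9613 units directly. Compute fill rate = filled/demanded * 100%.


FR = 38644.9613 / 45312.1761 * 100 = 85.2860

85.2860%


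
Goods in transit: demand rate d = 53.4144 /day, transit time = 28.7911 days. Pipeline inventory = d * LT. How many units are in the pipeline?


Pipeline = 53.4144 * 28.7911 = 1537.8593

1537.8593 units


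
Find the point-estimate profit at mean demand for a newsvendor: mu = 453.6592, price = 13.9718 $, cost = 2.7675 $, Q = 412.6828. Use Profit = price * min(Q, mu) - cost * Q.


Sales at mu = min(412.6828, 453.6592) = 412.6828
Revenue = 13.9718 * 412.6828 = 5765.9215
Total cost = 2.7675 * 412.6828 = 1142.0996
Profit = 5765.9215 - 1142.0996 = 4623.8219

4623.8219 $


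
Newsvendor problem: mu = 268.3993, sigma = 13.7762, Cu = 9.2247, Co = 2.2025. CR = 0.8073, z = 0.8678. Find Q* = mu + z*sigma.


CR = Cu/(Cu+Co) = 9.2247/(9.2247+2.2025) = 0.8073
z = 0.8678
Q* = 268.3993 + 0.8678 * 13.7762 = 280.3543

280.3543 units


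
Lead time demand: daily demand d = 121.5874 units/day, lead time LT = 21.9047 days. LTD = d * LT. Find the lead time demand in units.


LTD = 121.5874 * 21.9047 = 2663.3355

2663.3355 units


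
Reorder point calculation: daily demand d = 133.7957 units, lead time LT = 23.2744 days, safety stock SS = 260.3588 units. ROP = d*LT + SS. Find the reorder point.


d*LT = 133.7957 * 23.2744 = 3114.0146
ROP = 3114.0146 + 260.3588 = 3374.3734

3374.3734 units


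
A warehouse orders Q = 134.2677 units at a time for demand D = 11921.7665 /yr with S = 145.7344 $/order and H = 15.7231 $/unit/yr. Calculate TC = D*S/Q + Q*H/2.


Ordering cost = D*S/Q = 12939.9065
Holding cost = Q*H/2 = 1055.5522
TC = 12939.9065 + 1055.5522 = 13995.4588

13995.4588 $/yr


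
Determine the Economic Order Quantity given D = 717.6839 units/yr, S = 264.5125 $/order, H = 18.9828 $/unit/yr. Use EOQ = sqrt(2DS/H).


2*D*S = 2 * 717.6839 * 264.5125 = 379672.7252
2*D*S/H = 20000.8811
EOQ = sqrt(20000.8811) = 141.4245

141.4245 units


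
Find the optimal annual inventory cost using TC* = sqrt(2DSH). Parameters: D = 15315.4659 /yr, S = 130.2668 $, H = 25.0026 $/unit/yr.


2*D*S*H = 99765211.1681
TC* = sqrt(99765211.1681) = 9988.2537

9988.2537 $/yr


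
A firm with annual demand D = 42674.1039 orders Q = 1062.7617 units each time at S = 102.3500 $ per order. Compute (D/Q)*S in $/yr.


Number of orders = D/Q = 40.1540
Cost = 40.1540 * 102.3500 = 4109.7591

4109.7591 $/yr


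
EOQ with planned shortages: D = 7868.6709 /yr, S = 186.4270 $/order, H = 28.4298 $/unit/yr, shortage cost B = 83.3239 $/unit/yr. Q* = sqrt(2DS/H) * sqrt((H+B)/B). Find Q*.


sqrt(2DS/H) = 321.2426
sqrt((H+B)/B) = 1.1581
Q* = 321.2426 * 1.1581 = 372.0312

372.0312 units


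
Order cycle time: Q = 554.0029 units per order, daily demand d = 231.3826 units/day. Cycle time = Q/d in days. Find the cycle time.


Cycle = 554.0029 / 231.3826 = 2.3943

2.3943 days


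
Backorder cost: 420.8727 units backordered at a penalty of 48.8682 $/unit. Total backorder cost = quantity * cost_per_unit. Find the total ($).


Total = 420.8727 * 48.8682 = 20567.2913

20567.2913 $


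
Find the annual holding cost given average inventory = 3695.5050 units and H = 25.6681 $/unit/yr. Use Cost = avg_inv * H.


Cost = 3695.5050 * 25.6681 = 94856.5919

94856.5919 $/yr


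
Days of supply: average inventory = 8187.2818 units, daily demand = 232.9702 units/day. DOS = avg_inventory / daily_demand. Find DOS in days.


DOS = 8187.2818 / 232.9702 = 35.1430

35.1430 days


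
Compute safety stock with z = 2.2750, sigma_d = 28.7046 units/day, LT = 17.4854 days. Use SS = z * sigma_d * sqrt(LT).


sqrt(LT) = sqrt(17.4854) = 4.1816
SS = 2.2750 * 28.7046 * 4.1816 = 273.0679

273.0679 units


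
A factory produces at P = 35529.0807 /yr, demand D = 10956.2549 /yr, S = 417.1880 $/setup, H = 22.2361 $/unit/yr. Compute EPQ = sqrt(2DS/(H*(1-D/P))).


1 - D/P = 1 - 0.3084 = 0.6916
H*(1-D/P) = 15.3791
2DS = 9141636.1384
EPQ = sqrt(594421.0511) = 770.9871

770.9871 units


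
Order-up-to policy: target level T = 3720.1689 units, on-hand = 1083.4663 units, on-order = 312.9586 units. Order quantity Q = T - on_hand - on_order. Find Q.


Inventory position = OH + OO = 1083.4663 + 312.9586 = 1396.4249
Q = 3720.1689 - 1396.4249 = 2323.7440

2323.7440 units


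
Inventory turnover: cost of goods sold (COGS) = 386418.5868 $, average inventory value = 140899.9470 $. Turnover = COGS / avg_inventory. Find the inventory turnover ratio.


Turnover = 386418.5868 / 140899.9470 = 2.7425

2.7425


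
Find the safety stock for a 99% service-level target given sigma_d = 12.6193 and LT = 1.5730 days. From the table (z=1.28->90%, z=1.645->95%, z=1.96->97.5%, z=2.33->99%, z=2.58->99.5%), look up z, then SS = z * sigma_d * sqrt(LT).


From the table, SL = 99% corresponds to z = 2.33
sqrt(LT) = sqrt(1.5730) = 1.2542
SS = 2.33 * 12.6193 * 1.2542 = 36.8770

36.8770 units


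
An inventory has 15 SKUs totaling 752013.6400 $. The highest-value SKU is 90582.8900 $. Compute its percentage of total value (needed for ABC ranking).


Top item = 90582.8900
Total = 752013.6400
Percentage = 90582.8900 / 752013.6400 * 100 = 12.0454

12.0454%


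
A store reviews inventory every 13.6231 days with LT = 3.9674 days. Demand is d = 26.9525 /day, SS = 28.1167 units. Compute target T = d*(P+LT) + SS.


P + LT = 17.5905
d*(P+LT) = 26.9525 * 17.5905 = 474.1080
T = 474.1080 + 28.1167 = 502.2247

502.2247 units


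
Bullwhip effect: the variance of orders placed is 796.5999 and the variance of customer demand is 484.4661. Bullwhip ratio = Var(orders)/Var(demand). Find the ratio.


BW = 796.5999 / 484.4661 = 1.6443

1.6443


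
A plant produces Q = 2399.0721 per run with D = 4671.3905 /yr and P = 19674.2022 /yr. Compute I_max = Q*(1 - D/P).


D/P = 0.2374
1 - D/P = 0.7626
I_max = 2399.0721 * 0.7626 = 1829.4428

1829.4428 units


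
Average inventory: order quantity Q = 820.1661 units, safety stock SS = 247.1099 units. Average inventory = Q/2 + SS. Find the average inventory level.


Q/2 = 410.0831
Avg = 410.0831 + 247.1099 = 657.1929

657.1929 units


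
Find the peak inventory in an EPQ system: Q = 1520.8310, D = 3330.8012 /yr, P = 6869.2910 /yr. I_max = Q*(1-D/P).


D/P = 0.4849
1 - D/P = 0.5151
I_max = 1520.8310 * 0.5151 = 783.4062

783.4062 units


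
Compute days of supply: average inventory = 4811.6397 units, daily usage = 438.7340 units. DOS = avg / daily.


DOS = 4811.6397 / 438.7340 = 10.9671

10.9671 days


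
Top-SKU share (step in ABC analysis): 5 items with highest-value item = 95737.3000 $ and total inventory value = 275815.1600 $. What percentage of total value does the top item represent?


Top item = 95737.3000
Total = 275815.1600
Percentage = 95737.3000 / 275815.1600 * 100 = 34.7107

34.7107%


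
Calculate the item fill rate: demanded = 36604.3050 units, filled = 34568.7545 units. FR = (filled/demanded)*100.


FR = 34568.7545 / 36604.3050 * 100 = 94.4390

94.4390%


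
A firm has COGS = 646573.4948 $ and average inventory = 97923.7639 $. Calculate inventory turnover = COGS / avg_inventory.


Turnover = 646573.4948 / 97923.7639 = 6.6028

6.6028


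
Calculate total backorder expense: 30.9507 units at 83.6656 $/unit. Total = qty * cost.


Total = 30.9507 * 83.6656 = 2589.5089

2589.5089 $


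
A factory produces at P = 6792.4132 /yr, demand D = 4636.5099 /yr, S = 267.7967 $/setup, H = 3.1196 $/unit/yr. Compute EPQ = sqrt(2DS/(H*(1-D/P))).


1 - D/P = 1 - 0.6826 = 0.3174
H*(1-D/P) = 0.9902
2DS = 2483284.1015
EPQ = sqrt(2507969.8800) = 1583.6571

1583.6571 units
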